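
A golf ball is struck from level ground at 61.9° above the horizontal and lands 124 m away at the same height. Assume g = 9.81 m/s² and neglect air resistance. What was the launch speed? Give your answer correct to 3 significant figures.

38.3 m/s

On level ground, R = v₀² sin(2θ) / g, so v₀ = √(R g / sin 2θ).
sin(2 × 61.9°) = 0.8310.
v₀ = √(124 × 9.81 / 0.8310) = √1464 = 38.3 m/s.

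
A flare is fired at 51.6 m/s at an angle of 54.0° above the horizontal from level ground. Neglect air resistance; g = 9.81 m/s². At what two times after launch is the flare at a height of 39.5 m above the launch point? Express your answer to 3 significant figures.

1.08 s and 7.43 s

v_y0 = 51.6 sin 54.0° = 41.75 m/s.
Set y = v_y0 t − ½ g t² = 39.5: 4.905 t² − 41.75 t + 39.5 = 0.
t = [41.75 ± √(1743 − 775.0)] / 9.81 = (41.75 ± 31.11) / 9.81, giving t = 1.08 s or t = 7.43 s.
So the flare is at 39.5 m at t = 1.08 s (rising) and t = 7.43 s (falling).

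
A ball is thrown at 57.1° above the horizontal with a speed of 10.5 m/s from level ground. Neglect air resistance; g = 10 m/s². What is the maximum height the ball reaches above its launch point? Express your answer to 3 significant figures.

Vertical component of launch velocity: v_y = 10.5 sin 57.1° = 8.816 m/s.
At the highest point the vertical velocity is zero, so v_y² = 2 g h_max.
h_max = (8.816)² / (2 × 10) = 77.72 / 20.00 = 3.89 m.

3.89 m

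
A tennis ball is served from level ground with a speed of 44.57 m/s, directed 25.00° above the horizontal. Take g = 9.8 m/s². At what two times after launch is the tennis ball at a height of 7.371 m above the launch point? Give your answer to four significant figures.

v_y0 = 44.57 sin 25.00° = 18.836 m/s.
Set y = v_y0 t − ½ g t² = 7.371: 4.900 t² − 18.836 t + 7.371 = 0.
t = [18.836 ± √(354.79 − 144.47)] / 9.8 = (18.836 ± 14.502) / 9.8, giving t = 0.4422 s or t = 3.402 s.
So the tennis ball is at 7.371 m at t = 0.4422 s (rising) and t = 3.402 s (falling).

0.4422 s and 3.402 s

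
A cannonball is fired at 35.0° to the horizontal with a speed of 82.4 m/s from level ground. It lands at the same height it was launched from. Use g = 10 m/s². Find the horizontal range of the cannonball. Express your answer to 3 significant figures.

638 m

For level ground, R = v₀² sin(2θ) / g.
sin(2 × 35.0°) = sin 70.00° = 0.9397.
R = (82.4)² × 0.9397 / 10 = 638 m.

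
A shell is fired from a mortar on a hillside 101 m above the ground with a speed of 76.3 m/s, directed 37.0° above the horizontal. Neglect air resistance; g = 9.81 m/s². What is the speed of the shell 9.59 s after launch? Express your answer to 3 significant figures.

77.7 m/s

v_x = 76.3 cos 37.0° = 60.94 m/s (constant).
v_y(t) = 76.3 sin 37.0° − g t = 45.92 − 9.81 × 9.59 = -48.16 m/s.
Speed = √(v_x² + v_y²) = √(3714 + 2319) = 77.7 m/s.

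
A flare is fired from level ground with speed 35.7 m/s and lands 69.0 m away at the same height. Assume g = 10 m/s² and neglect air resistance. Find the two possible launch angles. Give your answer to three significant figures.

Level-ground range: R = v₀² sin(2θ)/g ⇒ sin 2θ = R g / v₀² = 69.0×10/35.7² = 0.5414.
2θ = arcsin(0.5414) = 32.78° or 180° − 32.78° = 147.22°.
So θ = 16.4° or θ = 73.6°.

16.4° and 73.6°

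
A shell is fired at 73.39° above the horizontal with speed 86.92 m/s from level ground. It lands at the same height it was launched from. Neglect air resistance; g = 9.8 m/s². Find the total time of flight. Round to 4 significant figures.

Vertical component: v_y = 86.92 sin 73.39° = 83.293 m/s.
For a projectile landing at launch height, time of flight is t = 2 v_y / g = 2 × 83.293 / 9.8 = 17.00 s.

17.00 s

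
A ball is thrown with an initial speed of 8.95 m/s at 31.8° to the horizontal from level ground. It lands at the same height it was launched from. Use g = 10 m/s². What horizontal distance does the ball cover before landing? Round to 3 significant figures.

7.17 m

Components: v_x = 8.95 cos 31.8° = 7.607 m/s, v_y = 8.95 sin 31.8° = 4.716 m/s.
Time of flight (same landing height): t = 2 v_y / g = 2 × 4.716 / 10 = 0.9432 s.
Range: R = v_x · t = 7.607 × 0.9432 = 7.17 m.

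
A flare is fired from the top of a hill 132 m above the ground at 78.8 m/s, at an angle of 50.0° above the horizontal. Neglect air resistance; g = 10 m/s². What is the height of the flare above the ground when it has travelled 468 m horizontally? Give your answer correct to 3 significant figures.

v_x = 78.8 cos 50.0° = 50.65 m/s, v_y0 = 78.8 sin 50.0° = 60.36 m/s.
Time to reach x = 468 m: t = x / v_x = 468 / 50.65 = 9.240 s.
y = 132 + v_y0 t − ½ g t² = 132 + 60.36×9.240 − 5.000×9.240² = 263 m.

263 m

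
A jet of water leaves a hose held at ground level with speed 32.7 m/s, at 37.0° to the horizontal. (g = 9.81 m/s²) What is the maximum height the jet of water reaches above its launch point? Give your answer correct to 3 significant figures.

19.7 m

Vertical component of launch velocity: v_y = 32.7 sin 37.0° = 19.68 m/s.
At the highest point the vertical velocity is zero, so v_y² = 2 g h_max.
h_max = (19.68)² / (2 × 9.81) = 387.3 / 19.62 = 19.7 m.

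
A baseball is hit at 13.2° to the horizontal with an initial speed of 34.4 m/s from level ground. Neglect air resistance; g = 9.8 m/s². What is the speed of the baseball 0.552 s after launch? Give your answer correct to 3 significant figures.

v_x = 34.4 cos 13.2° = 33.49 m/s (constant).
v_y(t) = 34.4 sin 13.2° − g t = 7.855 − 9.8 × 0.552 = 2.445 m/s.
Speed = √(v_x² + v_y²) = √(1122 + 5.978) = 33.6 m/s.

33.6 m/s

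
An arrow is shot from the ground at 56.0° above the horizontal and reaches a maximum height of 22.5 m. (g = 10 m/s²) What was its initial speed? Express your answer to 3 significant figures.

At maximum height v_y = 0, so (v₀ sin θ)² = 2 g H.
v₀ sin 56.0° = √(2 × 10 × 22.5) = 21.21 m/s.
v₀ = 21.21 / sin 56.0° = 21.21 / 0.8290 = 25.6 m/s.

25.6 m/s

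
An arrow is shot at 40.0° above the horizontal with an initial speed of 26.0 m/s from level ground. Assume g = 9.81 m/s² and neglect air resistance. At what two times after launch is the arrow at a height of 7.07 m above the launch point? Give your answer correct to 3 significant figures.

v_y0 = 26.0 sin 40.0° = 16.71 m/s.
Set y = v_y0 t − ½ g t² = 7.07: 4.905 t² − 16.71 t + 7.07 = 0.
t = [16.71 ± √(279.2 − 138.7)] / 9.81 = (16.71 ± 11.85) / 9.81, giving t = 0.495 s or t = 2.91 s.
So the arrow is at 7.07 m at t = 0.495 s (rising) and t = 2.91 s (falling).

0.495 s and 2.91 s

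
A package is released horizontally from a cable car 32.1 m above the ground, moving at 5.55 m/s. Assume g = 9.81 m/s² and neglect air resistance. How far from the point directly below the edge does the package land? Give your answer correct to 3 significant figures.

Initial vertical velocity is zero, so the fall time comes from h = ½ g t²: t = √(2 × 32.1 / 9.81) = 2.558 s.
Horizontal motion is uniform at 5.55 m/s, so x = 5.55 × 2.558 = 14.2 m.

14.2 m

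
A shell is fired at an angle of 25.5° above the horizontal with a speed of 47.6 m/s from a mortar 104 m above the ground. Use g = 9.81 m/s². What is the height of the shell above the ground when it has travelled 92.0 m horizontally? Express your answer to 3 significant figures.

125 m

v_x = 47.6 cos 25.5° = 42.96 m/s, v_y0 = 47.6 sin 25.5° = 20.49 m/s.
Time to reach x = 92.0 m: t = x / v_x = 92.0 / 42.96 = 2.142 s.
y = 104 + v_y0 t − ½ g t² = 104 + 20.49×2.142 − 4.905×2.142² = 125 m.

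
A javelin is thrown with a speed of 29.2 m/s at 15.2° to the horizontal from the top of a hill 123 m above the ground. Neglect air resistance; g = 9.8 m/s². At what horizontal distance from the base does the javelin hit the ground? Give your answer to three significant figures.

Components: v_x = 29.2 cos 15.2° = 28.18 m/s, v_y = 29.2 sin 15.2° = 7.656 m/s.
Vertical: 0 = 123 + 7.656 t − ½(9.8) t² ⇒ 4.900 t² − 7.656 t − 123 = 0.
t = [7.656 + √(58.61 + 2411)] / 9.800 = 5.852 s.
Horizontal: R = v_x · t = 28.18 × 5.852 = 165 m.

165 m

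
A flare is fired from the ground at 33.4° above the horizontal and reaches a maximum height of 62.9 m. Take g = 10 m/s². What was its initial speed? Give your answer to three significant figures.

64.4 m/s

At maximum height v_y = 0, so (v₀ sin θ)² = 2 g H.
v₀ sin 33.4° = √(2 × 10 × 62.9) = 35.47 m/s.
v₀ = 35.47 / sin 33.4° = 35.47 / 0.5505 = 64.4 m/s.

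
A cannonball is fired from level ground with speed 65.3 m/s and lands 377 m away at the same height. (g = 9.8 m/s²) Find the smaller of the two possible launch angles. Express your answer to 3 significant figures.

Level-ground range: R = v₀² sin(2θ)/g ⇒ sin 2θ = R g / v₀² = 377×9.8/65.3² = 0.8664.
2θ = arcsin(0.8664) = 60.04° or 180° − 60.04° = 119.96°.
So θ = 30.0° or θ = 60.0°.

30.0°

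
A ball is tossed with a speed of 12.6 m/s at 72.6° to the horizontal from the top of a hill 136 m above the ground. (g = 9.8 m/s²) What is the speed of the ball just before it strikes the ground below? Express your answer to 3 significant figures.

v_x = 12.6 cos 72.6° = 3.768 m/s is unchanged throughout.
For the vertical component, v_y² = v_y0² + 2 g h = (12.02)² + 2×9.8×136 = 2810, so |v_y| = 53.01 m/s.
Impact speed = √(v_x² + v_y²) = √(14.20 + 2810) = 53.1 m/s.

53.1 m/s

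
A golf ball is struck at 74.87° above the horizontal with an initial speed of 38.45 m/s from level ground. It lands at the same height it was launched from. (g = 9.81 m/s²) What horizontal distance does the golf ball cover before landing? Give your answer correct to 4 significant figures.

Components: v_x = 38.45 cos 74.87° = 10.036 m/s, v_y = 38.45 sin 74.87° = 37.117 m/s.
Time of flight (same landing height): t = 2 v_y / g = 2 × 37.117 / 9.81 = 7.5672 s.
Range: R = v_x · t = 10.036 × 7.5672 = 75.94 m.

75.94 m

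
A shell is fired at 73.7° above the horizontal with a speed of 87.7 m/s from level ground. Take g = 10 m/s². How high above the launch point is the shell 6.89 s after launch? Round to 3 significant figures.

v_y0 = 87.7 sin 73.7° = 84.17 m/s.
y(t) = v_y0 t − ½ g t² = 84.17×6.89 − 5.000×6.89² = 343 m.

343 m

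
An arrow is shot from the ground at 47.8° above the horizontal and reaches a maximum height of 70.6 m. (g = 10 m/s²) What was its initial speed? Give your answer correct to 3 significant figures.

At maximum height v_y = 0, so (v₀ sin θ)² = 2 g H.
v₀ sin 47.8° = √(2 × 10 × 70.6) = 37.58 m/s.
v₀ = 37.58 / sin 47.8° = 37.58 / 0.7408 = 50.7 m/s.

50.7 m/s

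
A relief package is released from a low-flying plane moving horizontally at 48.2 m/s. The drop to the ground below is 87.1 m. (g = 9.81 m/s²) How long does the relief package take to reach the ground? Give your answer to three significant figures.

4.21 s

The horizontal speed doesn't affect the fall. With v_y0 = 0, h = ½ g t².
t = √(2 × 87.1 / 9.81) = √17.76 = 4.21 s.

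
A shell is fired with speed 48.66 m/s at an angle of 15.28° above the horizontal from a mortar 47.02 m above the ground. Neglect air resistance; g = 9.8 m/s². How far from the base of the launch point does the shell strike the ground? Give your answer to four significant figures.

Components: v_x = 48.66 cos 15.28° = 46.940 m/s, v_y = 48.66 sin 15.28° = 12.824 m/s.
Vertical: 0 = 47.02 + 12.824 t − ½(9.8) t² ⇒ 4.900 t² − 12.824 t − 47.02 = 0.
t = [12.824 + √(164.45 + 921.59)] / 9.800 = 4.6713 s.
Horizontal: R = v_x · t = 46.940 × 4.6713 = 219.3 m.

219.3 m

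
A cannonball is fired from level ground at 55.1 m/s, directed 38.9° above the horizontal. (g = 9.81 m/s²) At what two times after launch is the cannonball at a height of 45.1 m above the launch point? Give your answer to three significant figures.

1.73 s and 5.33 s

v_y0 = 55.1 sin 38.9° = 34.60 m/s.
Set y = v_y0 t − ½ g t² = 45.1: 4.905 t² − 34.60 t + 45.1 = 0.
t = [34.60 ± √(1197 − 884.9)] / 9.81 = (34.60 ± 17.67) / 9.81, giving t = 1.73 s or t = 5.33 s.
So the cannonball is at 45.1 m at t = 1.73 s (rising) and t = 5.33 s (falling).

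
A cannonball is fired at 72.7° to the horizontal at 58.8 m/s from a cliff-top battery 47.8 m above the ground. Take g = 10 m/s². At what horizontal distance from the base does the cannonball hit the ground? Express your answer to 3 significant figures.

Components: v_x = 58.8 cos 72.7° = 17.49 m/s, v_y = 58.8 sin 72.7° = 56.14 m/s.
Vertical: 0 = 47.8 + 56.14 t − ½(10) t² ⇒ 5.000 t² − 56.14 t − 47.8 = 0.
t = [56.14 + √(3152 + 956.0)] / 10.00 = 12.02 s.
Horizontal: R = v_x · t = 17.49 × 12.02 = 210 m.

210 m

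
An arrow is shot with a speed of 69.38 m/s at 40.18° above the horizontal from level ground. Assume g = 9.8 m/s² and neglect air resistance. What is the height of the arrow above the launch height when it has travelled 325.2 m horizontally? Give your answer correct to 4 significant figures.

v_x = 69.38 cos 40.18° = 53.008 m/s, v_y0 = 69.38 sin 40.18° = 44.763 m/s.
Time to reach x = 325.2 m: t = x / v_x = 325.2 / 53.008 = 6.1349 s.
y = v_y0 t − ½ g t² = 44.763×6.1349 − 4.900×6.1349² = 90.20 m.

90.20 m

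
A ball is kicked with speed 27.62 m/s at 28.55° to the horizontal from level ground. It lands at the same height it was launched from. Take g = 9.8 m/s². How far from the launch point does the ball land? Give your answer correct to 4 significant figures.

65.36 m

Components: v_x = 27.62 cos 28.55° = 24.261 m/s, v_y = 27.62 sin 28.55° = 13.200 m/s.
Time of flight (same landing height): t = 2 v_y / g = 2 × 13.200 / 9.8 = 2.6939 s.
Range: R = v_x · t = 24.261 × 2.6939 = 65.36 m.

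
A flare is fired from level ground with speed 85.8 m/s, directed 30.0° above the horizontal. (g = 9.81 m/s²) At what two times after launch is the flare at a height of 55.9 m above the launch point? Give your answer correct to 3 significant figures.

v_y0 = 85.8 sin 30.0° = 42.90 m/s.
Set y = v_y0 t − ½ g t² = 55.9: 4.905 t² − 42.90 t + 55.9 = 0.
t = [42.90 ± √(1840 − 1097)] / 9.81 = (42.90 ± 27.26) / 9.81, giving t = 1.59 s or t = 7.15 s.
So the flare is at 55.9 m at t = 1.59 s (rising) and t = 7.15 s (falling).

1.59 s and 7.15 s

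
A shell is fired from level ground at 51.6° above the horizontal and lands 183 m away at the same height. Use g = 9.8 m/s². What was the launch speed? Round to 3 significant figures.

42.9 m/s

On level ground, R = v₀² sin(2θ) / g, so v₀ = √(R g / sin 2θ).
sin(2 × 51.6°) = 0.9736.
v₀ = √(183 × 9.8 / 0.9736) = √1842 = 42.9 m/s.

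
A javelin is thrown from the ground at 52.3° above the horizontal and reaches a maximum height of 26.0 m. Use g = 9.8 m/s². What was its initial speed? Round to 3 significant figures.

28.5 m/s

At maximum height v_y = 0, so (v₀ sin θ)² = 2 g H.
v₀ sin 52.3° = √(2 × 9.8 × 26.0) = 22.57 m/s.
v₀ = 22.57 / sin 52.3° = 22.57 / 0.7912 = 28.5 m/s.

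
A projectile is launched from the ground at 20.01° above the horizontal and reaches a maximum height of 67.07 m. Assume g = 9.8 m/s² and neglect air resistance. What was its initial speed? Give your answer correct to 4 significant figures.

At maximum height v_y = 0, so (v₀ sin θ)² = 2 g H.
v₀ sin 20.01° = √(2 × 9.8 × 67.07) = 36.257 m/s.
v₀ = 36.257 / sin 20.01° = 36.257 / 0.3422 = 106.0 m/s.

106.0 m/s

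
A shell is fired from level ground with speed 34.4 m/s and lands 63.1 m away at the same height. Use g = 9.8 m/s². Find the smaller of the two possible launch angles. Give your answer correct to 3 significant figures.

Level-ground range: R = v₀² sin(2θ)/g ⇒ sin 2θ = R g / v₀² = 63.1×9.8/34.4² = 0.5226.
2θ = arcsin(0.5226) = 31.51° or 180° − 31.51° = 148.49°.
So θ = 15.8° or θ = 74.2°.

15.8°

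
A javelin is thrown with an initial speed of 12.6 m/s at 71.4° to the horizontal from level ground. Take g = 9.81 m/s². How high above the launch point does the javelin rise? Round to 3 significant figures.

7.27 m

Vertical component of launch velocity: v_y = 12.6 sin 71.4° = 11.94 m/s.
At the highest point the vertical velocity is zero, so v_y² = 2 g h_max.
h_max = (11.94)² / (2 × 9.81) = 142.6 / 19.62 = 7.27 m.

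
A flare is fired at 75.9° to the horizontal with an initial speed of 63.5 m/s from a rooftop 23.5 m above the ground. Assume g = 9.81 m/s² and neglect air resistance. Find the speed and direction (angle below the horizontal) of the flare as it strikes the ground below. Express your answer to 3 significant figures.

v_x = 63.5 cos 75.9° = 15.47 m/s (constant).
|v_y| at impact = √((61.59)² + 2×9.81×23.5) = 65.23 m/s.
Speed = √(15.47² + 65.23²) = 67.0 m/s; angle = arctan(65.23/15.47) = 76.7° below horizontal.

67.0 m/s at 76.7° below the horizontal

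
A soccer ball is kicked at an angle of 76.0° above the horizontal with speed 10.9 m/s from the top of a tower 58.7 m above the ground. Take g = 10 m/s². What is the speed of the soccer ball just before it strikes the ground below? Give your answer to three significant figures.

v_x = 10.9 cos 76.0° = 2.637 m/s is unchanged throughout.
For the vertical component, v_y² = v_y0² + 2 g h = (10.58)² + 2×10×58.7 = 1286, so |v_y| = 35.86 m/s.
Impact speed = √(v_x² + v_y²) = √(6.954 + 1286) = 36.0 m/s.

36.0 m/s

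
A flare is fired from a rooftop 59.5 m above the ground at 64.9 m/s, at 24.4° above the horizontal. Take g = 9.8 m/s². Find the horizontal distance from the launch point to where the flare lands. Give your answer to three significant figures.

Components: v_x = 64.9 cos 24.4° = 59.10 m/s, v_y = 64.9 sin 24.4° = 26.81 m/s.
Vertical: 0 = 59.5 + 26.81 t − ½(9.8) t² ⇒ 4.900 t² − 26.81 t − 59.5 = 0.
t = [26.81 + √(718.8 + 1166)] / 9.800 = 7.166 s.
Horizontal: R = v_x · t = 59.10 × 7.166 = 424 m.

424 m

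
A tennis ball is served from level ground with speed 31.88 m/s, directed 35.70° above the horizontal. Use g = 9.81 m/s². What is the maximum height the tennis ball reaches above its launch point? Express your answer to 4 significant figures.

17.64 m

Vertical component of launch velocity: v_y = 31.88 sin 35.70° = 18.603 m/s.
At the highest point the vertical velocity is zero, so v_y² = 2 g h_max.
h_max = (18.603)² / (2 × 9.81) = 346.07 / 19.62 = 17.64 m.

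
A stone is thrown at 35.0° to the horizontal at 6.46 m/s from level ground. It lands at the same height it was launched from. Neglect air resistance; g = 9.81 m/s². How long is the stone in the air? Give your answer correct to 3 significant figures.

Vertical component: v_y = 6.46 sin 35.0° = 3.705 m/s.
For a projectile landing at launch height, time of flight is t = 2 v_y / g = 2 × 3.705 / 9.81 = 0.755 s.

0.755 s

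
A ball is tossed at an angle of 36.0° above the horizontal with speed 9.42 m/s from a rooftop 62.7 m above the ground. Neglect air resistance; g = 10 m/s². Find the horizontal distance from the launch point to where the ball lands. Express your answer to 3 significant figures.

Components: v_x = 9.42 cos 36.0° = 7.621 m/s, v_y = 9.42 sin 36.0° = 5.537 m/s.
Vertical: 0 = 62.7 + 5.537 t − ½(10) t² ⇒ 5.000 t² − 5.537 t − 62.7 = 0.
t = [5.537 + √(30.66 + 1254)] / 10.00 = 4.138 s.
Horizontal: R = v_x · t = 7.621 × 4.138 = 31.5 m.

31.5 m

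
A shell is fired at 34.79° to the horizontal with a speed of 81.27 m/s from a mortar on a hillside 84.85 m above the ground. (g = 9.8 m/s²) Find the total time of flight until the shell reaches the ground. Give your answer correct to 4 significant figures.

Vertical component: v_y = 81.27 sin 34.79° = 46.370 m/s.
Taking up as positive with launch at y = 84.85 m, landing at y = 0: 0 = 84.85 + 46.370 t − ½(9.8) t².
Solving 4.900 t² − 46.370 t − 84.85 = 0 gives t = [46.370 + √(46.370² + 4·4.900·84.85)] / 9.800 = 11.03 s.

11.03 s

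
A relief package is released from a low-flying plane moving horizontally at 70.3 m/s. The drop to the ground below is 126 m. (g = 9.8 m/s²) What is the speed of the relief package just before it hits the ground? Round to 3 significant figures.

86.1 m/s

Fall time: t = √(2 × 126 / 9.8) = 5.071 s.
At impact: v_x = 70.3 m/s (unchanged), v_y = g t = 9.8 × 5.071 = 49.70 m/s.
Speed = √(v_x² + v_y²) = √(4942 + 2470) = 86.1 m/s.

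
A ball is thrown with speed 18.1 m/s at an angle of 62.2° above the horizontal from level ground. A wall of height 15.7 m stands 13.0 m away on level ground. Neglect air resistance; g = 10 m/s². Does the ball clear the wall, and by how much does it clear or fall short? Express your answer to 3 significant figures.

No — it falls 2.90 m short of clearing the wall.

v_x = 18.1 cos 62.2° = 8.442 m/s; v_y0 = 18.1 sin 62.2° = 16.01 m/s.
Time to reach the wall: t = 13.0 / 8.442 = 1.540 s.
Height at that point: y = 16.01×1.540 − 5.000×1.540² = 12.80 m.
That is 15.7 − 12.80 = 2.90 m below the top of the wall, so the ball does not clear it.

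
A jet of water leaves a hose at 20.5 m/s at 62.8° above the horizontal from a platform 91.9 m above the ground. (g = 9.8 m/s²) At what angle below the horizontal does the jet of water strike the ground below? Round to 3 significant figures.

v_x = 20.5 cos 62.8° = 9.371 m/s.
At impact |v_y| = √(v_y0² + 2 g h) = √(18.23² + 2×9.8×91.9) = 46.19 m/s.
Angle below horizontal = arctan(|v_y| / v_x) = arctan(46.19 / 9.371) = 78.5°.

78.5°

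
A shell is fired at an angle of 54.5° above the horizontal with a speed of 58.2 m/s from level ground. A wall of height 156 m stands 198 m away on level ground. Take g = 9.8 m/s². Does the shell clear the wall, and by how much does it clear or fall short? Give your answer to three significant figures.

v_x = 58.2 cos 54.5° = 33.80 m/s; v_y0 = 58.2 sin 54.5° = 47.38 m/s.
Time to reach the wall: t = 198 / 33.80 = 5.858 s.
Height at that point: y = 47.38×5.858 − 4.900×5.858² = 109.4 m.
That is 156 − 109.4 = 46.6 m below the top of the wall, so the shell does not clear it.

No — it falls 46.6 m short of clearing the wall.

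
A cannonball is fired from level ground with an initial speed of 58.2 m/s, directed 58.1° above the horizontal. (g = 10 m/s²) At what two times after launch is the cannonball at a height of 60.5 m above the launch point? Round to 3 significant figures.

1.43 s and 8.45 s

v_y0 = 58.2 sin 58.1° = 49.41 m/s.
Set y = v_y0 t − ½ g t² = 60.5: 5.000 t² − 49.41 t + 60.5 = 0.
t = [49.41 ± √(2441 − 1210)] / 10 = (49.41 ± 35.09) / 10, giving t = 1.43 s or t = 8.45 s.
So the cannonball is at 60.5 m at t = 1.43 s (rising) and t = 8.45 s (falling).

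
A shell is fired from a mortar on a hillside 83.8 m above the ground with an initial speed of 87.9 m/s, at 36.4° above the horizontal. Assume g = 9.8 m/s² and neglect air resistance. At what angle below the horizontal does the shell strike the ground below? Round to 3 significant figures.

43.0°

v_x = 87.9 cos 36.4° = 70.75 m/s.
At impact |v_y| = √(v_y0² + 2 g h) = √(52.16² + 2×9.8×83.8) = 66.05 m/s.
Angle below horizontal = arctan(|v_y| / v_x) = arctan(66.05 / 70.75) = 43.0°.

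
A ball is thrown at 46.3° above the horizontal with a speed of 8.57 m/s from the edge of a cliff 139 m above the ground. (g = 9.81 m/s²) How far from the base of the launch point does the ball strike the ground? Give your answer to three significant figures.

35.5 m

Components: v_x = 8.57 cos 46.3° = 5.921 m/s, v_y = 8.57 sin 46.3° = 6.196 m/s.
Vertical: 0 = 139 + 6.196 t − ½(9.81) t² ⇒ 4.905 t² − 6.196 t − 139 = 0.
t = [6.196 + √(38.39 + 2727)] / 9.810 = 5.992 s.
Horizontal: R = v_x · t = 5.921 × 5.992 = 35.5 m.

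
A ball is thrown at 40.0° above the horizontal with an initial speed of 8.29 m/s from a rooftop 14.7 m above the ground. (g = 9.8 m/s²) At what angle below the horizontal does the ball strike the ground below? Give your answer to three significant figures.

v_x = 8.29 cos 40.0° = 6.351 m/s.
At impact |v_y| = √(v_y0² + 2 g h) = √(5.329² + 2×9.8×14.7) = 17.79 m/s.
Angle below horizontal = arctan(|v_y| / v_x) = arctan(17.79 / 6.351) = 70.4°.

70.4°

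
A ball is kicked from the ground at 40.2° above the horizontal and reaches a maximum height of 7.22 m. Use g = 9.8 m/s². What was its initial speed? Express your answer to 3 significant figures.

At maximum height v_y = 0, so (v₀ sin θ)² = 2 g H.
v₀ sin 40.2° = √(2 × 9.8 × 7.22) = 11.90 m/s.
v₀ = 11.90 / sin 40.2° = 11.90 / 0.6455 = 18.4 m/s.

18.4 m/s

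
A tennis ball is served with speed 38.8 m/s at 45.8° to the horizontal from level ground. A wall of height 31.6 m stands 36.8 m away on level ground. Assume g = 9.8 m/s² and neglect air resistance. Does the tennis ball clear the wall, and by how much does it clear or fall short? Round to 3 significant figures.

v_x = 38.8 cos 45.8° = 27.05 m/s; v_y0 = 38.8 sin 45.8° = 27.82 m/s.
Time to reach the wall: t = 36.8 / 27.05 = 1.360 s.
Height at that point: y = 27.82×1.360 − 4.900×1.360² = 28.77 m.
That is 31.6 − 28.77 = 2.83 m below the top of the wall, so the tennis ball does not clear it.

No — it falls 2.83 m short of clearing the wall.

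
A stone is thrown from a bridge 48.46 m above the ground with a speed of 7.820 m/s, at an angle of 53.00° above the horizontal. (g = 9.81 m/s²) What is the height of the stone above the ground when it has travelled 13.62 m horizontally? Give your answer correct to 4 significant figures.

25.45 m

v_x = 7.820 cos 53.00° = 4.7062 m/s, v_y0 = 7.820 sin 53.00° = 6.2453 m/s.
Time to reach x = 13.62 m: t = x / v_x = 13.62 / 4.7062 = 2.8941 s.
y = 48.46 + v_y0 t − ½ g t² = 48.46 + 6.2453×2.8941 − 4.905×2.8941² = 25.45 m.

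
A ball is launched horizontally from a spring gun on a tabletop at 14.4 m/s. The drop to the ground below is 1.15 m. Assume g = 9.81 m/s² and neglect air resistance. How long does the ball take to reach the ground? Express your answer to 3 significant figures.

0.484 s

The horizontal speed doesn't affect the fall. With v_y0 = 0, h = ½ g t².
t = √(2 × 1.15 / 9.81) = √0.2345 = 0.484 s.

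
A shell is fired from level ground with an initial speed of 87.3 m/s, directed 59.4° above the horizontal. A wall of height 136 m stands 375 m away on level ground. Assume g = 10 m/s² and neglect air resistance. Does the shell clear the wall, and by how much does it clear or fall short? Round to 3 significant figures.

Yes — it clears the wall by 142 m.

v_x = 87.3 cos 59.4° = 44.44 m/s; v_y0 = 87.3 sin 59.4° = 75.14 m/s.
Time to reach the wall: t = 375 / 44.44 = 8.438 s.
Height at that point: y = 75.14×8.438 − 5.000×8.438² = 278.0 m.
That is 278.0 − 136 = 142 m above the top of the wall, so the shell clears it.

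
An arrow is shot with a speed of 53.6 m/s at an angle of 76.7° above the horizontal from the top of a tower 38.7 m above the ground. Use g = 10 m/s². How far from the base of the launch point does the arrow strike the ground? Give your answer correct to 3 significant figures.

137 m

Components: v_x = 53.6 cos 76.7° = 12.33 m/s, v_y = 53.6 sin 76.7° = 52.16 m/s.
Vertical: 0 = 38.7 + 52.16 t − ½(10) t² ⇒ 5.000 t² − 52.16 t − 38.7 = 0.
t = [52.16 + √(2721 + 774.0)] / 10.00 = 11.13 s.
Horizontal: R = v_x · t = 12.33 × 11.13 = 137 m.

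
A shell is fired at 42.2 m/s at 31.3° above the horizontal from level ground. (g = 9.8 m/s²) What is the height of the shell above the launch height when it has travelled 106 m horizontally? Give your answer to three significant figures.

v_x = 42.2 cos 31.3° = 36.06 m/s, v_y0 = 42.2 sin 31.3° = 21.92 m/s.
Time to reach x = 106 m: t = x / v_x = 106 / 36.06 = 2.940 s.
y = v_y0 t − ½ g t² = 21.92×2.940 − 4.900×2.940² = 22.1 m.

22.1 m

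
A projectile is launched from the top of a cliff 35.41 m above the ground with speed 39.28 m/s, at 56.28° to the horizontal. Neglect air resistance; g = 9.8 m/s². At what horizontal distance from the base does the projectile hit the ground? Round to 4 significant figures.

Components: v_x = 39.28 cos 56.28° = 21.806 m/s, v_y = 39.28 sin 56.28° = 32.672 m/s.
Vertical: 0 = 35.41 + 32.672 t − ½(9.8) t² ⇒ 4.900 t² − 32.672 t − 35.41 = 0.
t = [32.672 + √(1067.5 + 694.04)] / 9.800 = 7.6166 s.
Horizontal: R = v_x · t = 21.806 × 7.6166 = 166.1 m.

166.1 m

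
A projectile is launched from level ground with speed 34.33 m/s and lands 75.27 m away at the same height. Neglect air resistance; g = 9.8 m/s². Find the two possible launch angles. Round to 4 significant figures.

19.37° and 70.63°

Level-ground range: R = v₀² sin(2θ)/g ⇒ sin 2θ = R g / v₀² = 75.27×9.8/34.33² = 0.6259.
2θ = arcsin(0.6259) = 38.748° or 180° − 38.748° = 141.252°.
So θ = 19.37° or θ = 70.63°.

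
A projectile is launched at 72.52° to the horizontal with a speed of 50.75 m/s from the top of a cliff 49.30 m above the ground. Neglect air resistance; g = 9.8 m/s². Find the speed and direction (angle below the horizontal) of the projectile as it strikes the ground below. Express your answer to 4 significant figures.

v_x = 50.75 cos 72.52° = 15.244 m/s (constant).
|v_y| at impact = √((48.406)² + 2×9.8×49.30) = 57.528 m/s.
Speed = √(15.244² + 57.528²) = 59.51 m/s; angle = arctan(57.528/15.244) = 75.16° below horizontal.

59.51 m/s at 75.16° below the horizontal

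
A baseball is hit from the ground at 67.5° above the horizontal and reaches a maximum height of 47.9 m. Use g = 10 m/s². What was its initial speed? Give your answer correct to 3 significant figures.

At maximum height v_y = 0, so (v₀ sin θ)² = 2 g H.
v₀ sin 67.5° = √(2 × 10 × 47.9) = 30.95 m/s.
v₀ = 30.95 / sin 67.5° = 30.95 / 0.9239 = 33.5 m/s.

33.5 m/s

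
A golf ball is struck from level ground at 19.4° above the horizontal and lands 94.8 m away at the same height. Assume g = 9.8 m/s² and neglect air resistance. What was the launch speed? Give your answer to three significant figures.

On level ground, R = v₀² sin(2θ) / g, so v₀ = √(R g / sin 2θ).
sin(2 × 19.4°) = 0.6266.
v₀ = √(94.8 × 9.8 / 0.6266) = √1483 = 38.5 m/s.

38.5 m/s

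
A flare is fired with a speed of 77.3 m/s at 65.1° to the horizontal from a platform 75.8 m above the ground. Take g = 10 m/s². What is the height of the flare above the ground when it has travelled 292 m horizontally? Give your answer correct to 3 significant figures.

v_x = 77.3 cos 65.1° = 32.55 m/s, v_y0 = 77.3 sin 65.1° = 70.11 m/s.
Time to reach x = 292 m: t = x / v_x = 292 / 32.55 = 8.971 s.
y = 75.8 + v_y0 t − ½ g t² = 75.8 + 70.11×8.971 − 5.000×8.971² = 302 m.

302 m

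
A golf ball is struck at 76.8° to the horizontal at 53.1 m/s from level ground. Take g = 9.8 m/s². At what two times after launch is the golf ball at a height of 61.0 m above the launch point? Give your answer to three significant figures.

v_y0 = 53.1 sin 76.8° = 51.70 m/s.
Set y = v_y0 t − ½ g t² = 61.0: 4.900 t² − 51.70 t + 61.0 = 0.
t = [51.70 ± √(2673 − 1196)] / 9.8 = (51.70 ± 38.43) / 9.8, giving t = 1.35 s or t = 9.20 s.
So the golf ball is at 61.0 m at t = 1.35 s (rising) and t = 9.20 s (falling).

1.35 s and 9.20 s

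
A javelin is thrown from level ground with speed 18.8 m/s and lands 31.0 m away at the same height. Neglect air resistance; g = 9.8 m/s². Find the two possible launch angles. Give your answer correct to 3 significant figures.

29.6° and 60.4°

Level-ground range: R = v₀² sin(2θ)/g ⇒ sin 2θ = R g / v₀² = 31.0×9.8/18.8² = 0.8596.
2θ = arcsin(0.8596) = 59.27° or 180° − 59.27° = 120.73°.
So θ = 29.6° or θ = 60.4°.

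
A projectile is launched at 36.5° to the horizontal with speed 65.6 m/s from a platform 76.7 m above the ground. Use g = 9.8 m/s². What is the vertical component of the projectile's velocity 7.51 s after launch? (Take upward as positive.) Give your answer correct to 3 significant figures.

Initial vertical component: v_y0 = 65.6 sin 36.5° = 39.02 m/s.
v_y(t) = v_y0 − g t = 39.02 − 9.8 × 7.51 = -34.6 m/s.

-34.6 m/s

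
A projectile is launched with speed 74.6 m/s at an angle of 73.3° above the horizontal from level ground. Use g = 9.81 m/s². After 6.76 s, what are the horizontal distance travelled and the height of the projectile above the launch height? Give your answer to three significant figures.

x = 145 m, y = 259 m

v_x = 74.6 cos 73.3° = 21.44 m/s; v_y0 = 74.6 sin 73.3° = 71.45 m/s.
x = v_x t = 21.44 × 6.76 = 145 m.
y = v_y0 t − ½ g t² = 71.45×6.76 − 4.905×6.76² = 259 m.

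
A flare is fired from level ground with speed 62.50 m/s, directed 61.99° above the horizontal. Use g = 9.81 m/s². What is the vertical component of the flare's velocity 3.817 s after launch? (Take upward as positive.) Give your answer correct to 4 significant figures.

Initial vertical component: v_y0 = 62.50 sin 61.99° = 55.179 m/s.
v_y(t) = v_y0 − g t = 55.179 − 9.81 × 3.817 = 17.73 m/s.

17.73 m/s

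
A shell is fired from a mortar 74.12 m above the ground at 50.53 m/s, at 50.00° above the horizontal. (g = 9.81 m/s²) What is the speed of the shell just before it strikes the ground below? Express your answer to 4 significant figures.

v_x = 50.53 cos 50.00° = 32.480 m/s is unchanged throughout.
For the vertical component, v_y² = v_y0² + 2 g h = (38.708)² + 2×9.81×74.12 = 2952.5, so |v_y| = 54.337 m/s.
Impact speed = √(v_x² + v_y²) = √(1055.0 + 2952.5) = 63.30 m/s.

63.30 m/s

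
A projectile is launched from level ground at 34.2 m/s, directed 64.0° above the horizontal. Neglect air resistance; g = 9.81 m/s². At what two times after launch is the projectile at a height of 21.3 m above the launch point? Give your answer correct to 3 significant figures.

0.793 s and 5.47 s

v_y0 = 34.2 sin 64.0° = 30.74 m/s.
Set y = v_y0 t − ½ g t² = 21.3: 4.905 t² − 30.74 t + 21.3 = 0.
t = [30.74 ± √(944.9 − 417.9)] / 9.81 = (30.74 ± 22.96) / 9.81, giving t = 0.793 s or t = 5.47 s.
So the projectile is at 21.3 m at t = 0.793 s (rising) and t = 5.47 s (falling).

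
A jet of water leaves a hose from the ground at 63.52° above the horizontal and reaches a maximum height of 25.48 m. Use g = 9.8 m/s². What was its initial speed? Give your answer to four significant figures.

24.97 m/s

At maximum height v_y = 0, so (v₀ sin θ)² = 2 g H.
v₀ sin 63.52° = √(2 × 9.8 × 25.48) = 22.347 m/s.
v₀ = 22.347 / sin 63.52° = 22.347 / 0.8951 = 24.97 m/s.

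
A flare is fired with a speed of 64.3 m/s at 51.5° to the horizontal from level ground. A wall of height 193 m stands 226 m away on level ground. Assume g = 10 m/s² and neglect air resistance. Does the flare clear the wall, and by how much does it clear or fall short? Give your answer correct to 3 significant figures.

v_x = 64.3 cos 51.5° = 40.03 m/s; v_y0 = 64.3 sin 51.5° = 50.32 m/s.
Time to reach the wall: t = 226 / 40.03 = 5.646 s.
Height at that point: y = 50.32×5.646 − 5.000×5.646² = 124.7 m.
That is 193 − 124.7 = 68.3 m below the top of the wall, so the flare does not clear it.

No — it falls 68.3 m short of clearing the wall.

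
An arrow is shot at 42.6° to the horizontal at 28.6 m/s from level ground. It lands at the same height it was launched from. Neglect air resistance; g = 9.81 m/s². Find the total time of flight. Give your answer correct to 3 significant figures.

Vertical component: v_y = 28.6 sin 42.6° = 19.36 m/s.
For a projectile landing at launch height, time of flight is t = 2 v_y / g = 2 × 19.36 / 9.81 = 3.95 s.

3.95 s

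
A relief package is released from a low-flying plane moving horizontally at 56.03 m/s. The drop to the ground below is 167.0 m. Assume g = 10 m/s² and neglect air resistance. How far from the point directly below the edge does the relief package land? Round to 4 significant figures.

Initial vertical velocity is zero, so the fall time comes from h = ½ g t²: t = √(2 × 167.0 / 10) = 5.7793 s.
Horizontal motion is uniform at 56.03 m/s, so x = 56.03 × 5.7793 = 323.8 m.

323.8 m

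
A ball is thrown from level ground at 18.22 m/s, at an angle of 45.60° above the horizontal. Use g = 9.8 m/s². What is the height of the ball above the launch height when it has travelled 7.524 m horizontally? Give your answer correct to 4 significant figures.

v_x = 18.22 cos 45.60° = 12.748 m/s, v_y0 = 18.22 sin 45.60° = 13.018 m/s.
Time to reach x = 7.524 m: t = x / v_x = 7.524 / 12.748 = 0.59021 s.
y = v_y0 t − ½ g t² = 13.018×0.59021 − 4.900×0.59021² = 5.976 m.

5.976 m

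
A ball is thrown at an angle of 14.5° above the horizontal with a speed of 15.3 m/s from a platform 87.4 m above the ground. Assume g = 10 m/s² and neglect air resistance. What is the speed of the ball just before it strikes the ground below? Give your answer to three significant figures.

v_x = 15.3 cos 14.5° = 14.81 m/s is unchanged throughout.
For the vertical component, v_y² = v_y0² + 2 g h = (3.831)² + 2×10×87.4 = 1763, so |v_y| = 41.99 m/s.
Impact speed = √(v_x² + v_y²) = √(219.3 + 1763) = 44.5 m/s.

44.5 m/s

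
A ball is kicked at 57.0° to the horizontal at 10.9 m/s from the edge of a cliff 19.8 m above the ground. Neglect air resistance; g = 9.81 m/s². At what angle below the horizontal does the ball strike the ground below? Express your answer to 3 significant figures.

v_x = 10.9 cos 57.0° = 5.937 m/s.
At impact |v_y| = √(v_y0² + 2 g h) = √(9.142² + 2×9.81×19.8) = 21.73 m/s.
Angle below horizontal = arctan(|v_y| / v_x) = arctan(21.73 / 5.937) = 74.7°.

74.7°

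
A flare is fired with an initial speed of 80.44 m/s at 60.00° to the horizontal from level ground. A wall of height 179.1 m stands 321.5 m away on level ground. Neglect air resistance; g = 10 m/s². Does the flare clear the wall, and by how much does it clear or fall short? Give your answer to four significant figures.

Yes — it clears the wall by 58.27 m.

v_x = 80.44 cos 60.00° = 40.220 m/s; v_y0 = 80.44 sin 60.00° = 69.663 m/s.
Time to reach the wall: t = 321.5 / 40.220 = 7.9935 s.
Height at that point: y = 69.663×7.9935 − 5.000×7.9935² = 237.37 m.
That is 237.37 − 179.1 = 58.27 m above the top of the wall, so the flare clears it.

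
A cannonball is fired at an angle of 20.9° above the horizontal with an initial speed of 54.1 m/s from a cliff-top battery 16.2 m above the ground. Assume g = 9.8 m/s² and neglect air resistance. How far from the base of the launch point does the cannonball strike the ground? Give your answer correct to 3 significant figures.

235 m

Components: v_x = 54.1 cos 20.9° = 50.54 m/s, v_y = 54.1 sin 20.9° = 19.30 m/s.
Vertical: 0 = 16.2 + 19.30 t − ½(9.8) t² ⇒ 4.900 t² − 19.30 t − 16.2 = 0.
t = [19.30 + √(372.5 + 317.5)] / 9.800 = 4.650 s.
Horizontal: R = v_x · t = 50.54 × 4.650 = 235 m.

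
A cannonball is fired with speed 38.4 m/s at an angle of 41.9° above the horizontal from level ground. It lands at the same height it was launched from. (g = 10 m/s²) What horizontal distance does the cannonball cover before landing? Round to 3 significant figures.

147 m

Components: v_x = 38.4 cos 41.9° = 28.58 m/s, v_y = 38.4 sin 41.9° = 25.64 m/s.
Time of flight (same landing height): t = 2 v_y / g = 2 × 25.64 / 10 = 5.128 s.
Range: R = v_x · t = 28.58 × 5.128 = 147 m.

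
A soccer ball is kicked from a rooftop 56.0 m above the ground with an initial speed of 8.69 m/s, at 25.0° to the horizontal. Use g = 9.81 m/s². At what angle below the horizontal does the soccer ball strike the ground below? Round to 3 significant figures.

76.7°

v_x = 8.69 cos 25.0° = 7.876 m/s.
At impact |v_y| = √(v_y0² + 2 g h) = √(3.673² + 2×9.81×56.0) = 33.35 m/s.
Angle below horizontal = arctan(|v_y| / v_x) = arctan(33.35 / 7.876) = 76.7°.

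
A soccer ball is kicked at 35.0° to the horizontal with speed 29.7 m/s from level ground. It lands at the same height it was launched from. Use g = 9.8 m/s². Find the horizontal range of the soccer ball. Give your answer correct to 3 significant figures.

84.6 m

For level ground, R = v₀² sin(2θ) / g.
sin(2 × 35.0°) = sin 70.00° = 0.9397.
R = (29.7)² × 0.9397 / 9.8 = 84.6 m.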